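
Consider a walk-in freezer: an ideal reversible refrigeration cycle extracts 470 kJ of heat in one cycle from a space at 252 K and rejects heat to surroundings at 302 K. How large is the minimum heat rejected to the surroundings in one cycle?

Q_H ≈ 563.3 kJ

For a reversible cycle Q_H/Q_C = T_H/T_C, so Q_H = Q_C·T_H/T_C = 470 × 302.00/252.00 = 563.3 kJ.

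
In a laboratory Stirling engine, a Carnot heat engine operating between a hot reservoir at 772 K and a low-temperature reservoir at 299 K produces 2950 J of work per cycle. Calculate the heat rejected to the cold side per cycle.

Q_C ≈ 1860 J

η_rev = 1 − T_C/T_H = 1 − 299.00/772.00 = 0.6127.
Since Q_C/Q_H = T_C/T_H and Q_H = W/η, Q_C = W·T_C/(T_H − T_C) = 2950 × 299.00/473.00 = 1860 J.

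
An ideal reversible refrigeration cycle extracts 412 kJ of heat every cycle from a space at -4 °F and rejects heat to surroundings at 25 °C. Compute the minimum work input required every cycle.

W_in ≈ 73.2 kJ

T_H = 25 °C → 25 + 273.15 = 298.15 K.
T_C = -4 °F → (-4 − 32) × 5/9 = -20.00 °C = 253.15 K.
The reversible coefficient of performance is COP_R = T_C/(T_H − T_C) = 253.15/45.00 = 5.6256.
W = Q_C/COP_R = 412/5.6256 = 73.2 kJ.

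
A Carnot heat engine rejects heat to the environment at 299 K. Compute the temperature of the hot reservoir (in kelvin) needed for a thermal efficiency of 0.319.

From η = 1 − T_C/T_H, solving for T_H gives T_H = T_C/(1 − η) = 299.00/(1 − 0.319) = 439.1 K.

T_H ≈ 439.1 K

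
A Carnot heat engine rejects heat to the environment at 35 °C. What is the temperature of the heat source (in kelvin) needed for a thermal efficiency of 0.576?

T_H ≈ 727 K

T_C = 35 °C → 35 + 273.15 = 308.15 K.
From η = 1 − T_C/T_H, solving for T_H gives T_H = T_C/(1 − η) = 308.15/(1 − 0.576) = 727 K.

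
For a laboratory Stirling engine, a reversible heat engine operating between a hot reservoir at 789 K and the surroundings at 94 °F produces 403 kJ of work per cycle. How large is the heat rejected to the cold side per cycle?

Q_C ≈ 257 kJ

T_C = 94 °F → (94 − 32) × 5/9 = 34.44 °C = 307.59 K.
The Carnot efficiency is η = 1 − T_C/T_H = 1 − 307.59/789.00 = 0.6101.
Since Q_C/Q_H = T_C/T_H and Q_H = W/η, Q_C = W·T_C/(T_H − T_C) = 403 × 307.59/481.41 = 257 kJ.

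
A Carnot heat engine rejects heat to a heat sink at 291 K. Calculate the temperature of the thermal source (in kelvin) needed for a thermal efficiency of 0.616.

From η = 1 − T_C/T_H, solving for T_H gives T_H = T_C/(1 − η) = 291.00/(1 − 0.616) = 758 K.

T_H ≈ 758 K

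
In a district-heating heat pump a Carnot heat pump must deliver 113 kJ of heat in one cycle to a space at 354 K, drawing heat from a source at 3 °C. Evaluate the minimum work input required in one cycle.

W_in ≈ 24.85 kJ

T_C = 3 °C → 3 + 273.15 = 276.15 K.
For a reversible heat pump, COP_HP = T_H/(T_H − T_C) = 354.00/77.85 = 4.5472.
W = Q_H/COP_HP = 113/4.5472 = 24.85 kJ.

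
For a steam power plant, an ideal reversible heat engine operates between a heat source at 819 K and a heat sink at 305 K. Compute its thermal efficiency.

η_rev = 1 − T_C/T_H = 1 − 305.00/819.00 = 0.6276.

η ≈ 0.6276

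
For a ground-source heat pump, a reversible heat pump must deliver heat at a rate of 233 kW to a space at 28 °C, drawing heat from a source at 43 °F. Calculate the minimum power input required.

Ẇ_in ≈ 16.94 kW

T_H = 28 °C → 28 + 273.15 = 301.15 K.
T_C = 43 °F → (43 − 32) × 5/9 = 6.11 °C = 279.26 K.
For a reversible heat pump, COP_HP = T_H/(T_H − T_C) = 301.15/21.89 = 13.7581.
W = Q_H/COP_HP = 233/13.7581 = 16.94 kW.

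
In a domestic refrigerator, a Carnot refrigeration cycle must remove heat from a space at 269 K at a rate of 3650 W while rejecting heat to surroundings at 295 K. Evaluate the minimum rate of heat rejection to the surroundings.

Q̇_H ≈ 4000 W

For a reversible cycle Q_H/Q_C = T_H/T_C, so Q_H = Q_C·T_H/T_C = 3650 × 295.00/269.00 = 4000 W.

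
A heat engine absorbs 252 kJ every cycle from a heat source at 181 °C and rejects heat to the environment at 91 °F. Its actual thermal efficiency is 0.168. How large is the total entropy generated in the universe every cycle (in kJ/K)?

T_H = 181 °C → 181 + 273.15 = 454.15 K.
T_C = 91 °F → (91 − 32) × 5/9 = 32.78 °C = 305.93 K.
W = η·Q_H = 0.168 × 252 = 42.34 kJ, so Q_C = Q_H − W = 209.7 kJ.
The hot reservoir loses entropy Q_H/T_H = 252/454.15 = 0.5549 kJ/K; the cold reservoir gains Q_C/T_C = 209.7/305.93 = 0.6853 kJ/K.
ΔS_univ = −Q_H/T_H + Q_C/T_C = 0.1305 kJ/K (> 0, since η = 0.168 < η_Carnot = 0.326).

ΔS_univ ≈ 0.1305 kJ/K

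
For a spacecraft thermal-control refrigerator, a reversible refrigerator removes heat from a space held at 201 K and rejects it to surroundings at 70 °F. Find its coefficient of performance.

COP_R ≈ 2.16

T_H = 70 °F → (70 − 32) × 5/9 = 21.11 °C = 294.26 K.
For a reversible refrigerator, COP_R = T_C/(T_H − T_C) = 201.00/(294.26 − 201.00) = 2.16.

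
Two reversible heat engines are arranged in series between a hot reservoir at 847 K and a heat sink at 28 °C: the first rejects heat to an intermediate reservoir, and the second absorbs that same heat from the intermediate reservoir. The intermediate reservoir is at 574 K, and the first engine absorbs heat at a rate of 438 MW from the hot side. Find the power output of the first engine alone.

T_C = 28 °C → 28 + 273.15 = 301.15 K.
First-stage efficiency η₁ = 1 − T_m/T_H = 1 − 574.00/847.00 = 0.3223.
W₁ = η₁·Q_H = 0.3223 × 438 = 141 MW.

Ẇ₁ ≈ 141 MW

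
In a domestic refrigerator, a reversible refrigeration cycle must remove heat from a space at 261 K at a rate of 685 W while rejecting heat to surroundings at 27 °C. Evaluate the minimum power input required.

T_H = 27 °C → 27 + 273.15 = 300.15 K.
COP_R = T_C/(T_H − T_C) = 261.00/39.15 = 6.6667.
W = Q_C/COP_R = 685/6.6667 = 102.7 W.

Ẇ_in ≈ 102.7 W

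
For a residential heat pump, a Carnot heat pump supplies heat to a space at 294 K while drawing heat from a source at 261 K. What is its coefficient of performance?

The Carnot heat-pump COP is COP_HP = T_H/(T_H − T_C) = 294.00/(294.00 − 261.00) = 8.909.

COP_HP ≈ 8.909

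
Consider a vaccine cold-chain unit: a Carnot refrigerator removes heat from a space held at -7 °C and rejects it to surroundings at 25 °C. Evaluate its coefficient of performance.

COP_R ≈ 8.32

T_H = 25 °C → 25 + 273.15 = 298.15 K.
T_C = -7 °C → -7 + 273.15 = 266.15 K.
The reversible coefficient of performance is COP_R = T_C/(T_H − T_C) = 266.15/(298.15 − 266.15) = 8.32.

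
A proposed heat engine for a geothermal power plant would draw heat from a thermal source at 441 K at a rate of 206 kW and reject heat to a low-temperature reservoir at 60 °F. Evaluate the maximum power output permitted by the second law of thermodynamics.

T_C = 60 °F → (60 − 32) × 5/9 = 15.56 °C = 288.71 K.
No engine can exceed the Carnot limit: η_max = 1 − T_C/T_H = 1 − 288.71/441.00 = 0.3453.
W_max = η_max · Q_H = 0.3453 × 206 = 71.1 kW.

Ẇ_max ≈ 71.1 kW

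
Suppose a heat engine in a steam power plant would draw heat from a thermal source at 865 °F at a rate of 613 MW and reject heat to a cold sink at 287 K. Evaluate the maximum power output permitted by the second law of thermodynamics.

T_H = 865 °F → (865 − 32) × 5/9 = 462.78 °C = 735.93 K.
The upper bound on efficiency is η_max = 1 − T_C/T_H = 1 − 287.00/735.93 = 0.6100.
W_max = η_max · Q_H = 0.6100 × 613 = 374 MW.

Ẇ_max ≈ 374 MW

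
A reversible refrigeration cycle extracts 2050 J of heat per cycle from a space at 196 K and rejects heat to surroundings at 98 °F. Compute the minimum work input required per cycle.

W_in ≈ 1190 J

T_H = 98 °F → (98 − 32) × 5/9 = 36.67 °C = 309.82 K.
COP_R = T_C/(T_H − T_C) = 196.00/113.82 = 1.7221.
W = Q_C/COP_R = 2050/1.7221 = 1190 J.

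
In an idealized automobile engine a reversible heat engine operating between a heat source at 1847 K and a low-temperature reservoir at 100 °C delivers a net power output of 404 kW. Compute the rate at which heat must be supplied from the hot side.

T_C = 100 °C → 100 + 273.15 = 373.15 K.
Since the cycle is reversible, η = 1 − T_C/T_H = 1 − 373.15/1847.00 = 0.7980.
Q_H = W/η = 404/0.7980 = 506.3 kW.

Q̇_H ≈ 506.3 kW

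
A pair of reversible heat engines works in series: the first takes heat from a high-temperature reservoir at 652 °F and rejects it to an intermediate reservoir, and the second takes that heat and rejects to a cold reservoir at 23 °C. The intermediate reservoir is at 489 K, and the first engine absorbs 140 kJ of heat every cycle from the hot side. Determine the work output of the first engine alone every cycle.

T_H = 652 °F → (652 − 32) × 5/9 = 344.44 °C = 617.59 K.
T_C = 23 °C → 23 + 273.15 = 296.15 K.
First-stage efficiency η₁ = 1 − T_m/T_H = 1 − 489.00/617.59 = 0.2082.
W₁ = η₁·Q_H = 0.2082 × 140 = 29.15 kJ.

W₁ ≈ 29.15 kJ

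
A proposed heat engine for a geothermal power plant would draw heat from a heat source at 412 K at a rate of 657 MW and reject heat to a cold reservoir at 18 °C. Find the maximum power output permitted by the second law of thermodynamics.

T_C = 18 °C → 18 + 273.15 = 291.15 K.
No engine can exceed the Carnot limit: η_max = 1 − T_C/T_H = 1 − 291.15/412.00 = 0.2933.
W_max = η_max · Q_H = 0.2933 × 657 = 193 MW.

Ẇ_max ≈ 193 MW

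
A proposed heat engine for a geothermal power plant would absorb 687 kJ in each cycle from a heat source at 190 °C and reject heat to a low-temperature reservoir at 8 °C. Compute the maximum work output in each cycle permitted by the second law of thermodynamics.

W_max ≈ 270.0 kJ

T_H = 190 °C → 190 + 273.15 = 463.15 K.
T_C = 8 °C → 8 + 273.15 = 281.15 K.
No engine can exceed the Carnot limit: η_max = 1 − T_C/T_H = 1 − 281.15/463.15 = 0.3930.
W_max = η_max · Q_H = 0.3930 × 687 = 270.0 kJ.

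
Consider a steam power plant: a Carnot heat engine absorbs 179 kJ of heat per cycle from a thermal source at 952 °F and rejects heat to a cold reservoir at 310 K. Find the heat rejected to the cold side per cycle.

Q_C ≈ 70.8 kJ

T_H = 952 °F → (952 − 32) × 5/9 = 511.11 °C = 784.26 K.
η_rev = 1 − T_C/T_H = 1 − 310.00/784.26 = 0.6047.
For a reversible cycle Q_C/Q_H = T_C/T_H, so Q_C = 179 × 310.00/784.26 = 70.8 kJ.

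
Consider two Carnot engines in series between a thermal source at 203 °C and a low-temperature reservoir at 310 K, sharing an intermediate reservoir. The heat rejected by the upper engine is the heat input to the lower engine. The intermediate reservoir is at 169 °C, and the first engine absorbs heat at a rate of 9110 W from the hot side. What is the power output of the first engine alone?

Ẇ₁ ≈ 650.5 W

T_H = 203 °C → 203 + 273.15 = 476.15 K.
T_m = 169 °C → 169 + 273.15 = 442.15 K.
First-stage efficiency η₁ = 1 − T_m/T_H = 1 − 442.15/476.15 = 0.0714.
W₁ = η₁·Q_H = 0.0714 × 9110 = 650.5 W.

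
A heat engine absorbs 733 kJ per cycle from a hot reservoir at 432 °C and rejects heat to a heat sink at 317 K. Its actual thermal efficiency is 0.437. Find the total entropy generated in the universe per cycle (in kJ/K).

T_H = 432 °C → 432 + 273.15 = 705.15 K.
W = η·Q_H = 0.437 × 733 = 320.3 kJ, so Q_C = Q_H − W = 412.7 kJ.
Entropy balance on the reservoirs: −Q_H/T_H = -1.039 kJ/K, +Q_C/T_C = 1.302 kJ/K.
ΔS_univ = −Q_H/T_H + Q_C/T_C = 0.262 kJ/K (> 0, since η = 0.437 < η_Carnot = 0.550).

ΔS_univ ≈ 0.262 kJ/K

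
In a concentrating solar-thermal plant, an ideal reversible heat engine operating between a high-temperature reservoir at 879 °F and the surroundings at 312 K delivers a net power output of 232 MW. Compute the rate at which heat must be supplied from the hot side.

T_H = 879 °F → (879 − 32) × 5/9 = 470.56 °C = 743.71 K.
Since the cycle is reversible, η = 1 − T_C/T_H = 1 − 312.00/743.71 = 0.5805.
Q_H = W/η = 232/0.5805 = 399.7 MW.

Q̇_H ≈ 399.7 MW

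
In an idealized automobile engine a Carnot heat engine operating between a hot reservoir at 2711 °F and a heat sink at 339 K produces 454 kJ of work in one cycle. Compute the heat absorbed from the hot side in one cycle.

Q_H ≈ 562.2 kJ

T_H = 2711 °F → (2711 − 32) × 5/9 = 1488.33 °C = 1761.48 K.
Since the cycle is reversible, η = 1 − T_C/T_H = 1 − 339.00/1761.48 = 0.8075.
Q_H = W/η = 454/0.8075 = 562.2 kJ.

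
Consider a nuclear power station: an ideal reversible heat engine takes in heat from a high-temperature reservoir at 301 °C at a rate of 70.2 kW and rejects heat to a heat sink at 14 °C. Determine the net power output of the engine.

T_H = 301 °C → 301 + 273.15 = 574.15 K.
T_C = 14 °C → 14 + 273.15 = 287.15 K.
The Carnot efficiency is η = 1 − T_C/T_H = 1 − 287.15/574.15 = 0.4999.
W = η·Q_H = 0.4999 × 70.2 = 35.09 kW.

Ẇ ≈ 35.09 kW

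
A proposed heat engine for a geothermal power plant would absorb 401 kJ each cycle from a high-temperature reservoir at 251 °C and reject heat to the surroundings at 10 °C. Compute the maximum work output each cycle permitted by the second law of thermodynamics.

T_H = 251 °C → 251 + 273.15 = 524.15 K.
T_C = 10 °C → 10 + 273.15 = 283.15 K.
No engine can exceed the Carnot limit: η_max = 1 − T_C/T_H = 1 − 283.15/524.15 = 0.4598.
W_max = η_max · Q_H = 0.4598 × 401 = 184 kJ.

W_max ≈ 184 kJ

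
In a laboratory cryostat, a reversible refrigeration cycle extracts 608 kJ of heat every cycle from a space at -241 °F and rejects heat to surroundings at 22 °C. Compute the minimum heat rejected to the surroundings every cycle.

T_H = 22 °C → 22 + 273.15 = 295.15 K.
T_C = -241 °F → (-241 − 32) × 5/9 = -151.67 °C = 121.48 K.
For a reversible cycle Q_H/Q_C = T_H/T_C, so Q_H = Q_C·T_H/T_C = 608 × 295.15/121.48 = 1480 kJ.

Q_H ≈ 1480 kJ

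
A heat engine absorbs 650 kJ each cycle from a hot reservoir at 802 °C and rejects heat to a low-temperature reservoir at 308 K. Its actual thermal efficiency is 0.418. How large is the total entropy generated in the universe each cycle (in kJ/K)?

ΔS_univ ≈ 0.6237 kJ/K

T_H = 802 °C → 802 + 273.15 = 1075.15 K.
W = η·Q_H = 0.418 × 650 = 271.7 kJ, so Q_C = Q_H − W = 378.3 kJ.
Entropy balance on the reservoirs: −Q_H/T_H = -0.6046 kJ/K, +Q_C/T_C = 1.228 kJ/K.
ΔS_univ = −Q_H/T_H + Q_C/T_C = 0.6237 kJ/K (> 0, since η = 0.418 < η_Carnot = 0.714).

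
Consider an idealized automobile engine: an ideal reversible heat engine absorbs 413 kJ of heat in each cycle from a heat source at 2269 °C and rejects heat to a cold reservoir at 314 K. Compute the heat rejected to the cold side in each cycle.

Q_C ≈ 51.01 kJ

T_H = 2269 °C → 2269 + 273.15 = 2542.15 K.
Carnot efficiency: η = 1 − T_C/T_H = 1 − 314.00/2542.15 = 0.8765.
For a reversible cycle Q_C/Q_H = T_C/T_H, so Q_C = 413 × 314.00/2542.15 = 51.01 kJ.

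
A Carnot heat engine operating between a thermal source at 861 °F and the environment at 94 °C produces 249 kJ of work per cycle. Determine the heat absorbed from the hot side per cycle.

Q_H ≈ 498 kJ

T_H = 861 °F → (861 − 32) × 5/9 = 460.56 °C = 733.71 K.
T_C = 94 °C → 94 + 273.15 = 367.15 K.
For a reversible engine, η = 1 − T_C/T_H = 1 − 367.15/733.71 = 0.4996.
Q_H = W/η = 249/0.4996 = 498 kJ.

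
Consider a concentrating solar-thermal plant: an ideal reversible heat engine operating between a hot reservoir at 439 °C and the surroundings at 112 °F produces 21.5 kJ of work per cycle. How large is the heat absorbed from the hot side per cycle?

T_H = 439 °C → 439 + 273.15 = 712.15 K.
T_C = 112 °F → (112 − 32) × 5/9 = 44.44 °C = 317.59 K.
Since the cycle is reversible, η = 1 − T_C/T_H = 1 − 317.59/712.15 = 0.5540.
Q_H = W/η = 21.5/0.5540 = 38.8 kJ.

Q_H ≈ 38.8 kJ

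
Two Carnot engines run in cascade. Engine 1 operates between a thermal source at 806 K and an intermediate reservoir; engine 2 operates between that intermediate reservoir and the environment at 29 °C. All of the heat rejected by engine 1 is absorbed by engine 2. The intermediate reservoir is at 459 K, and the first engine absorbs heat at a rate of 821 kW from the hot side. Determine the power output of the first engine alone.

Ẇ₁ ≈ 353 kW

T_C = 29 °C → 29 + 273.15 = 302.15 K.
First-stage efficiency η₁ = 1 − T_m/T_H = 1 − 459.00/806.00 = 0.4305.
W₁ = η₁·Q_H = 0.4305 × 821 = 353 kW.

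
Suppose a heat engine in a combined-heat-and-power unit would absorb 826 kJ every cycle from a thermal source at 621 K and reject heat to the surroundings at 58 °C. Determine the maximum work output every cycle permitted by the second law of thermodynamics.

T_C = 58 °C → 58 + 273.15 = 331.15 K.
The upper bound on efficiency is η_max = 1 − T_C/T_H = 1 − 331.15/621.00 = 0.4667.
W_max = η_max · Q_H = 0.4667 × 826 = 385.5 kJ.

W_max ≈ 385.5 kJ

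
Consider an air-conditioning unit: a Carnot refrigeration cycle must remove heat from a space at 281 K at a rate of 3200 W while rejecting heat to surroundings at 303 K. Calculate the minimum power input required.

Ẇ_in ≈ 250.5 W

For a reversible refrigerator, COP_R = T_C/(T_H − T_C) = 281.00/22.00 = 12.7727.
W = Q_C/COP_R = 3200/12.7727 = 250.5 W.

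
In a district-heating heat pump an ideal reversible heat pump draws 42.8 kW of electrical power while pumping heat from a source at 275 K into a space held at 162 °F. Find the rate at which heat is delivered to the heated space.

Q̇_H ≈ 210 kW

T_H = 162 °F → (162 − 32) × 5/9 = 72.22 °C = 345.37 K.
The Carnot heat-pump COP is COP_HP = T_H/(T_H − T_C) = 345.37/70.37 = 4.9078.
Q_H = COP_HP · W = 4.9078 × 42.8 = 210 kW.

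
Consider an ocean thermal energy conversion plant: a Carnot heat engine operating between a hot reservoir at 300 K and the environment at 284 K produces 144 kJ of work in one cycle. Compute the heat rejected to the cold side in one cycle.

Q_C ≈ 2560 kJ

Carnot efficiency: η = 1 − T_C/T_H = 1 − 284.00/300.00 = 0.0533.
Since Q_C/Q_H = T_C/T_H and Q_H = W/η, Q_C = W·T_C/(T_H − T_C) = 144 × 284.00/16.00 = 2560 kJ.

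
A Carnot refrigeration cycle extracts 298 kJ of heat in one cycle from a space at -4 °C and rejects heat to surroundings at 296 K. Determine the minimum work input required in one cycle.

W_in ≈ 29.7 kJ

T_C = -4 °C → -4 + 273.15 = 269.15 K.
Carnot COP: COP_R = T_C/(T_H − T_C) = 269.15/26.85 = 10.0242.
W = Q_C/COP_R = 298/10.0242 = 29.7 kJ.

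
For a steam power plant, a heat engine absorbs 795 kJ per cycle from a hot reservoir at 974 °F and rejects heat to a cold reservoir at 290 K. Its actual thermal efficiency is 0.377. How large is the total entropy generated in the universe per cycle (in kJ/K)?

ΔS_univ ≈ 0.710 kJ/K

T_H = 974 °F → (974 − 32) × 5/9 = 523.33 °C = 796.48 K.
W = η·Q_H = 0.377 × 795 = 299.7 kJ, so Q_C = Q_H − W = 495.3 kJ.
The hot reservoir loses entropy Q_H/T_H = 795/796.48 = 0.9981 kJ/K; the cold reservoir gains Q_C/T_C = 495.3/290.00 = 1.708 kJ/K.
ΔS_univ = −Q_H/T_H + Q_C/T_C = 0.710 kJ/K (> 0, since η = 0.377 < η_Carnot = 0.636).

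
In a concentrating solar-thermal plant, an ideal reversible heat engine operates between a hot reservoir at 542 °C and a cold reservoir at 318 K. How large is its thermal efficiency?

η ≈ 0.6099

T_H = 542 °C → 542 + 273.15 = 815.15 K.
The Carnot efficiency is η = 1 − T_C/T_H = 1 − 318.00/815.15 = 0.6099.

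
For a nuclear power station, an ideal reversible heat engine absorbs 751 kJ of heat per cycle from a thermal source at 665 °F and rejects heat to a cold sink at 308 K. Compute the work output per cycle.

T_H = 665 °F → (665 − 32) × 5/9 = 351.67 °C = 624.82 K.
Carnot efficiency: η = 1 − T_C/T_H = 1 − 308.00/624.82 = 0.5071.
W = η·Q_H = 0.5071 × 751 = 381 kJ.

W ≈ 381 kJ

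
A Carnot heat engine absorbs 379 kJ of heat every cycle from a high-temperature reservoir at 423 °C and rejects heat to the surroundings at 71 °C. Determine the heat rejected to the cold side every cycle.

Q_C ≈ 187 kJ

T_H = 423 °C → 423 + 273.15 = 696.15 K.
T_C = 71 °C → 71 + 273.15 = 344.15 K.
η_rev = 1 − T_C/T_H = 1 − 344.15/696.15 = 0.5056.
For a reversible cycle Q_C/Q_H = T_C/T_H, so Q_C = 379 × 344.15/696.15 = 187 kJ.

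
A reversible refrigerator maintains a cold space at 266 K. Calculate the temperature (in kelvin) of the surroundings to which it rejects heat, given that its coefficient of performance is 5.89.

COP_R = T_C/(T_H − T_C) ⇒ T_H = T_C·(1 + 1/COP_R) = 266.00 × (1 + 1/5.89) = 311 K.

T_H ≈ 311 K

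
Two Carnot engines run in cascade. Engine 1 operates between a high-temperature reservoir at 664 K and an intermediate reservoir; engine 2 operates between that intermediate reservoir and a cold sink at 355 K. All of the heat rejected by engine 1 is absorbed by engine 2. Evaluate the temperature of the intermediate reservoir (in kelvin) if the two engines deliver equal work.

For reversible stages Q_m = Q_H·(T_m/T_H). Setting W₁ = Q_H(1 − T_m/T_H) equal to W₂ = Q_m(1 − T_C/T_m) = Q_H·(T_m − T_C)/T_H gives T_H − T_m = T_m − T_C, so T_m = (T_H + T_C)/2 = (664.00 + 355.00)/2 = 510 K.

T_m ≈ 510 K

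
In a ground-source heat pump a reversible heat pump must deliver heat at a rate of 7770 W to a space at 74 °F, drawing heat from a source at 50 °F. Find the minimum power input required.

T_H = 74 °F → (74 − 32) × 5/9 = 23.33 °C = 296.48 K.
T_C = 50 °F → (50 − 32) × 5/9 = 10.00 °C = 283.15 K.
For a reversible heat pump, COP_HP = T_H/(T_H − T_C) = 296.48/13.33 = 22.2363.
W = Q_H/COP_HP = 7770/22.2363 = 349 W.

Ẇ_in ≈ 349 W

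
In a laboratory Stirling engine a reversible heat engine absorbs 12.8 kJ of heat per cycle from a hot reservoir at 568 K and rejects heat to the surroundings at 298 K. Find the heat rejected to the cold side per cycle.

Carnot efficiency: η = 1 − T_C/T_H = 1 − 298.00/568.00 = 0.4754.
For a reversible cycle Q_C/Q_H = T_C/T_H, so Q_C = 12.8 × 298.00/568.00 = 6.72 kJ.

Q_C ≈ 6.72 kJ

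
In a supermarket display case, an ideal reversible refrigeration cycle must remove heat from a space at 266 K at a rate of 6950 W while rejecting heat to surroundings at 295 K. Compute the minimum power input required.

Ẇ_in ≈ 758 W

The reversible coefficient of performance is COP_R = T_C/(T_H − T_C) = 266.00/29.00 = 9.1724.
W = Q_C/COP_R = 6950/9.1724 = 758 W.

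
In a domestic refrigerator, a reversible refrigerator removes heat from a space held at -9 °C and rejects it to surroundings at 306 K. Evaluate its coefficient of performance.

T_C = -9 °C → -9 + 273.15 = 264.15 K.
For a reversible refrigerator, COP_R = T_C/(T_H − T_C) = 264.15/(306.00 − 264.15) = 6.31.

COP_R ≈ 6.31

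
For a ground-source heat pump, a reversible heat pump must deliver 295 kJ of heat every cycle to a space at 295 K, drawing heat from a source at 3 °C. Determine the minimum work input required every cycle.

T_C = 3 °C → 3 + 273.15 = 276.15 K.
For a reversible heat pump, COP_HP = T_H/(T_H − T_C) = 295.00/18.85 = 15.6499.
W = Q_H/COP_HP = 295/15.6499 = 18.9 kJ.

W_in ≈ 18.9 kJ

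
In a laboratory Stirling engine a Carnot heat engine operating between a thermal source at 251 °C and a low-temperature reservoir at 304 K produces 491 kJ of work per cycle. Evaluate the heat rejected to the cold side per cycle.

T_H = 251 °C → 251 + 273.15 = 524.15 K.
The Carnot efficiency is η = 1 − T_C/T_H = 1 − 304.00/524.15 = 0.4200.
Since Q_C/Q_H = T_C/T_H and Q_H = W/η, Q_C = W·T_C/(T_H − T_C) = 491 × 304.00/220.15 = 678 kJ.

Q_C ≈ 678 kJ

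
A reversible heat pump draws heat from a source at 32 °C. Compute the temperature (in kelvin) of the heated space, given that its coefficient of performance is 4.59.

T_C = 32 °C → 32 + 273.15 = 305.15 K.
COP_HP = T_H/(T_H − T_C) ⇒ T_H = T_C·COP_HP/(COP_HP − 1) = 305.15 × 4.59/(4.59 − 1) = 390 K.

T_H ≈ 390 K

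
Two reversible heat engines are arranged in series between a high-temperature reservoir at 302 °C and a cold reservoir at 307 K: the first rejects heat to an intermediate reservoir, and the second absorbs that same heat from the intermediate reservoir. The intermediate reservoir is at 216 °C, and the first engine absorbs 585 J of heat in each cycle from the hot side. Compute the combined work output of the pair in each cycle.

T_H = 302 °C → 302 + 273.15 = 575.15 K.
Two reversible stages in series are equivalent to a single Carnot engine between T_H and T_C, so η_total = 1 − T_C/T_H = 1 − 307.00/575.15 = 0.4662.
W_total = η_total · Q_H = 0.4662 × 585 = 273 J.

W_total ≈ 273 J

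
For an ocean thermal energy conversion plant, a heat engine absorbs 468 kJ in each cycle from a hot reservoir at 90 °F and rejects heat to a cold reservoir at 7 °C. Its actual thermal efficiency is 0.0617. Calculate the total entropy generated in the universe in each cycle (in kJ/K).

T_H = 90 °F → (90 − 32) × 5/9 = 32.22 °C = 305.37 K.
T_C = 7 °C → 7 + 273.15 = 280.15 K.
W = η·Q_H = 0.0617 × 468 = 28.88 kJ, so Q_C = Q_H − W = 439.1 kJ.
The hot reservoir loses entropy Q_H/T_H = 468/305.37 = 1.533 kJ/K; the cold reservoir gains Q_C/T_C = 439.1/280.15 = 1.567 kJ/K.
ΔS_univ = −Q_H/T_H + Q_C/T_C = 0.0349 kJ/K (> 0, since η = 0.0617 < η_Carnot = 0.083).

ΔS_univ ≈ 0.0349 kJ/K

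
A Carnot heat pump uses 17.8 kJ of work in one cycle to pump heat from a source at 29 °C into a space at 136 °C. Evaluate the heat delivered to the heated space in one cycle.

Q_H ≈ 68.06 kJ

T_H = 136 °C → 136 + 273.15 = 409.15 K.
T_C = 29 °C → 29 + 273.15 = 302.15 K.
For a reversible heat pump, COP_HP = T_H/(T_H − T_C) = 409.15/107.00 = 3.8238.
Q_H = COP_HP · W = 3.8238 × 17.8 = 68.06 kJ.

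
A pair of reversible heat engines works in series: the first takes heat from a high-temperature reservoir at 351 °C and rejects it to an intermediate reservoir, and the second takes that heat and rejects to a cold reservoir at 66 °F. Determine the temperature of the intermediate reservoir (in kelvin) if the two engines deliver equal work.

T_H = 351 °C → 351 + 273.15 = 624.15 K.
T_C = 66 °F → (66 − 32) × 5/9 = 18.89 °C = 292.04 K.
For reversible stages Q_m = Q_H·(T_m/T_H). Setting W₁ = Q_H(1 − T_m/T_H) equal to W₂ = Q_m(1 − T_C/T_m) = Q_H·(T_m − T_C)/T_H gives T_H − T_m = T_m − T_C, so T_m = (T_H + T_C)/2 = (624.15 + 292.04)/2 = 458 K.

T_m ≈ 458 K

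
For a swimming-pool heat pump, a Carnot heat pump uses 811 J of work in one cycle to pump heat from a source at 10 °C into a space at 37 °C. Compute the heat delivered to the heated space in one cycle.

Q_H ≈ 9316 J

T_H = 37 °C → 37 + 273.15 = 310.15 K.
T_C = 10 °C → 10 + 273.15 = 283.15 K.
COP_HP = T_H/(T_H − T_C) = 310.15/27.00 = 11.4870.
Q_H = COP_HP · W = 11.4870 × 811 = 9316 J.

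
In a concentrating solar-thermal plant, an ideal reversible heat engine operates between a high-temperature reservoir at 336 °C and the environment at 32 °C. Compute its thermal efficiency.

η ≈ 0.499

T_H = 336 °C → 336 + 273.15 = 609.15 K.
T_C = 32 °C → 32 + 273.15 = 305.15 K.
Carnot efficiency: η = 1 − T_C/T_H = 1 − 305.15/609.15 = 0.499.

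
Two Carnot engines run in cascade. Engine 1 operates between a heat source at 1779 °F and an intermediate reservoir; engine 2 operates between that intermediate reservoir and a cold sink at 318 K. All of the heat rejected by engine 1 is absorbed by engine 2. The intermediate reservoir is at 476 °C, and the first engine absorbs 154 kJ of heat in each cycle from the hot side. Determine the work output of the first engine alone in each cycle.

W₁ ≈ 61.24 kJ

T_H = 1779 °F → (1779 − 32) × 5/9 = 970.56 °C = 1243.71 K.
T_m = 476 °C → 476 + 273.15 = 749.15 K.
First-stage efficiency η₁ = 1 − T_m/T_H = 1 − 749.15/1243.71 = 0.3976.
W₁ = η₁·Q_H = 0.3976 × 154 = 61.24 kJ.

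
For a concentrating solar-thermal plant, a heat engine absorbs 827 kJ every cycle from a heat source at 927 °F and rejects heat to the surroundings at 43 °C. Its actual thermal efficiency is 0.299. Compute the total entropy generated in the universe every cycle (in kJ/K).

T_H = 927 °F → (927 − 32) × 5/9 = 497.22 °C = 770.37 K.
T_C = 43 °C → 43 + 273.15 = 316.15 K.
W = η·Q_H = 0.299 × 827 = 247.3 kJ, so Q_C = Q_H − W = 579.7 kJ.
The hot reservoir loses entropy Q_H/T_H = 827/770.37 = 1.074 kJ/K; the cold reservoir gains Q_C/T_C = 579.7/316.15 = 1.834 kJ/K.
ΔS_univ = −Q_H/T_H + Q_C/T_C = 0.7602 kJ/K (> 0, since η = 0.299 < η_Carnot = 0.590).

ΔS_univ ≈ 0.7602 kJ/K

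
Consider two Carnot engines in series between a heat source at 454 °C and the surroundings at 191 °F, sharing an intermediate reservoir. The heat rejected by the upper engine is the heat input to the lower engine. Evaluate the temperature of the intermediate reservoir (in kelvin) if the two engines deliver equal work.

T_m ≈ 544 K

T_H = 454 °C → 454 + 273.15 = 727.15 K.
T_C = 191 °F → (191 − 32) × 5/9 = 88.33 °C = 361.48 K.
For reversible stages Q_m = Q_H·(T_m/T_H). Setting W₁ = Q_H(1 − T_m/T_H) equal to W₂ = Q_m(1 − T_C/T_m) = Q_H·(T_m − T_C)/T_H gives T_H − T_m = T_m − T_C, so T_m = (T_H + T_C)/2 = (727.15 + 361.48)/2 = 544 K.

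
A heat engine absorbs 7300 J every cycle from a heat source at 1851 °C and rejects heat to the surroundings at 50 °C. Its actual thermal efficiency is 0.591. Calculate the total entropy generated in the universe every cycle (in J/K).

T_H = 1851 °C → 1851 + 273.15 = 2124.15 K.
T_C = 50 °C → 50 + 273.15 = 323.15 K.
W = η·Q_H = 0.591 × 7300 = 4314 J, so Q_C = Q_H − W = 2986 J.
The hot reservoir loses entropy Q_H/T_H = 7300/2124.15 = 3.437 J/K; the cold reservoir gains Q_C/T_C = 2986/323.15 = 9.239 J/K.
ΔS_univ = −Q_H/T_H + Q_C/T_C = 5.80 J/K (> 0, since η = 0.591 < η_Carnot = 0.848).

ΔS_univ ≈ 5.80 J/K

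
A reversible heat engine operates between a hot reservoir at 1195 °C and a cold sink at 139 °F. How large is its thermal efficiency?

T_H = 1195 °C → 1195 + 273.15 = 1468.15 K.
T_C = 139 °F → (139 − 32) × 5/9 = 59.44 °C = 332.59 K.
The Carnot efficiency is η = 1 − T_C/T_H = 1 − 332.59/1468.15 = 0.773.

η ≈ 0.773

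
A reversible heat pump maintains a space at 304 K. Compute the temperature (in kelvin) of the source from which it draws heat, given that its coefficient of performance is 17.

COP_HP = T_H/(T_H − T_C) ⇒ T_C = T_H·(COP_HP − 1)/COP_HP = 304.00 × (17 − 1)/17 = 286.1 K.

T_C ≈ 286.1 K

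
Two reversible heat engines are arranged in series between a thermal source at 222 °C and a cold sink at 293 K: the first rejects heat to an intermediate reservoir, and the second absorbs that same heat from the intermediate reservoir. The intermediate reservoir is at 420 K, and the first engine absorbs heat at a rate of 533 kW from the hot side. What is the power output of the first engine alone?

Ẇ₁ ≈ 80.9 kW

T_H = 222 °C → 222 + 273.15 = 495.15 K.
First-stage efficiency η₁ = 1 − T_m/T_H = 1 − 420.00/495.15 = 0.1518.
W₁ = η₁·Q_H = 0.1518 × 533 = 80.9 kW.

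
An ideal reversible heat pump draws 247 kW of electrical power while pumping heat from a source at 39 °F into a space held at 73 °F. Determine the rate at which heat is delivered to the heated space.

T_H = 73 °F → (73 − 32) × 5/9 = 22.78 °C = 295.93 K.
T_C = 39 °F → (39 − 32) × 5/9 = 3.89 °C = 277.04 K.
For a reversible heat pump, COP_HP = T_H/(T_H − T_C) = 295.93/18.89 = 15.6668.
Q_H = COP_HP · W = 15.6668 × 247 = 3870 kW.

Q̇_H ≈ 3870 kW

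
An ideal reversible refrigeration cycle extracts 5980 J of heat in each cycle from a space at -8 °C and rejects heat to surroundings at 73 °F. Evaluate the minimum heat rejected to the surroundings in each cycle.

T_H = 73 °F → (73 − 32) × 5/9 = 22.78 °C = 295.93 K.
T_C = -8 °C → -8 + 273.15 = 265.15 K.
For a reversible cycle Q_H/Q_C = T_H/T_C, so Q_H = Q_C·T_H/T_C = 5980 × 295.93/265.15 = 6670 J.

Q_H ≈ 6670 J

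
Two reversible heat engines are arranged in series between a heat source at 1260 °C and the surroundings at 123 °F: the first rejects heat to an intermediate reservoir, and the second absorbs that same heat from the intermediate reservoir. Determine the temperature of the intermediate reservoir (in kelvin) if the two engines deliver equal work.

T_m ≈ 928.4 K

T_H = 1260 °C → 1260 + 273.15 = 1533.15 K.
T_C = 123 °F → (123 − 32) × 5/9 = 50.56 °C = 323.71 K.
For reversible stages Q_m = Q_H·(T_m/T_H). Setting W₁ = Q_H(1 − T_m/T_H) equal to W₂ = Q_m(1 − T_C/T_m) = Q_H·(T_m − T_C)/T_H gives T_H − T_m = T_m − T_C, so T_m = (T_H + T_C)/2 = (1533.15 + 323.71)/2 = 928.4 K.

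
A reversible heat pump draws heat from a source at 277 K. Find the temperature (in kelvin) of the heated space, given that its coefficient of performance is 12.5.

T_H ≈ 301.1 K

COP_HP = T_H/(T_H − T_C) ⇒ T_H = T_C·COP_HP/(COP_HP − 1) = 277.00 × 12.5/(12.5 − 1) = 301.1 K.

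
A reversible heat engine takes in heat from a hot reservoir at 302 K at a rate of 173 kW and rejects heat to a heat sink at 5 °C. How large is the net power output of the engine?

Ẇ ≈ 13.66 kW

T_C = 5 °C → 5 + 273.15 = 278.15 K.
The Carnot efficiency is η = 1 − T_C/T_H = 1 − 278.15/302.00 = 0.0790.
W = η·Q_H = 0.0790 × 173 = 13.66 kW.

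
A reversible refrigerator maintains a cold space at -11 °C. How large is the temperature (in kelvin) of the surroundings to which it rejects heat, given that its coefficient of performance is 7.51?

T_H ≈ 297 K

T_C = -11 °C → -11 + 273.15 = 262.15 K.
COP_R = T_C/(T_H − T_C) ⇒ T_H = T_C·(1 + 1/COP_R) = 262.15 × (1 + 1/7.51) = 297 K.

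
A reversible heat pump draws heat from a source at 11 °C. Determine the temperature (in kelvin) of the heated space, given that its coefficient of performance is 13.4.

T_H ≈ 307 K

T_C = 11 °C → 11 + 273.15 = 284.15 K.
COP_HP = T_H/(T_H − T_C) ⇒ T_H = T_C·COP_HP/(COP_HP − 1) = 284.15 × 13.4/(13.4 − 1) = 307 K.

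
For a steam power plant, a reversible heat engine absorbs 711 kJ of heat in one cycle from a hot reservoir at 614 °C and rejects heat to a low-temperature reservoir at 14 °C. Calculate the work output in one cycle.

W ≈ 481 kJ

T_H = 614 °C → 614 + 273.15 = 887.15 K.
T_C = 14 °C → 14 + 273.15 = 287.15 K.
Since the cycle is reversible, η = 1 − T_C/T_H = 1 − 287.15/887.15 = 0.6763.
W = η·Q_H = 0.6763 × 711 = 481 kJ.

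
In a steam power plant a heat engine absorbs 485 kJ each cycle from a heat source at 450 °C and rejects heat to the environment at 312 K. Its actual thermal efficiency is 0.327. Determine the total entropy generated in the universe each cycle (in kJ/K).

ΔS_univ ≈ 0.375 kJ/K

T_H = 450 °C → 450 + 273.15 = 723.15 K.
W = η·Q_H = 0.327 × 485 = 158.6 kJ, so Q_C = Q_H − W = 326.4 kJ.
Reservoir entropy changes: ΔS_H = −Q_H/T_H = −485/723.15 = -0.6707 kJ/K and ΔS_C = +Q_C/T_C = 326.4/312.00 = 1.046 kJ/K.
ΔS_univ = −Q_H/T_H + Q_C/T_C = 0.375 kJ/K (> 0, since η = 0.327 < η_Carnot = 0.569).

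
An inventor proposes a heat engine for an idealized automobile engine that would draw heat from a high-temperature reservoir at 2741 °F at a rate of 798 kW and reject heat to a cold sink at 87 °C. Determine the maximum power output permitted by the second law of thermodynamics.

Ẇ_max ≈ 636 kW

T_H = 2741 °F → (2741 − 32) × 5/9 = 1505.00 °C = 1778.15 K.
T_C = 87 °C → 87 + 273.15 = 360.15 K.
The upper bound on efficiency is η_max = 1 − T_C/T_H = 1 − 360.15/1778.15 = 0.7975.
W_max = η_max · Q_H = 0.7975 × 798 = 636 kW.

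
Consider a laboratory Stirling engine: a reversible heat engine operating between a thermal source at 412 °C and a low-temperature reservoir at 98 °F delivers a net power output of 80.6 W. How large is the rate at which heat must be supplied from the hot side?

T_H = 412 °C → 412 + 273.15 = 685.15 K.
T_C = 98 °F → (98 − 32) × 5/9 = 36.67 °C = 309.82 K.
For a reversible engine, η = 1 − T_C/T_H = 1 − 309.82/685.15 = 0.5478.
Q_H = W/η = 80.6/0.5478 = 147.1 W.

Q̇_H ≈ 147.1 W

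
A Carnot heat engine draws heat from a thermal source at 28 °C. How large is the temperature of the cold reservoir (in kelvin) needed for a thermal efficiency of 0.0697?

T_C ≈ 280.2 K

T_H = 28 °C → 28 + 273.15 = 301.15 K.
From η = 1 − T_C/T_H, T_C = T_H·(1 − η) = 301.15 × (1 − 0.0697) = 280.2 K.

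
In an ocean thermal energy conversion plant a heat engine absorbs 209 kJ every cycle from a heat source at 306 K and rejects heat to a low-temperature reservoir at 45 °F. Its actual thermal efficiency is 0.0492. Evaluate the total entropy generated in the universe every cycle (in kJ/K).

ΔS_univ ≈ 0.0258 kJ/K

T_C = 45 °F → (45 − 32) × 5/9 = 7.22 °C = 280.37 K.
W = η·Q_H = 0.0492 × 209 = 10.28 kJ, so Q_C = Q_H − W = 198.7 kJ.
Reservoir entropy changes: ΔS_H = −Q_H/T_H = −209/306.00 = -0.6830 kJ/K and ΔS_C = +Q_C/T_C = 198.7/280.37 = 0.7088 kJ/K.
ΔS_univ = −Q_H/T_H + Q_C/T_C = 0.0258 kJ/K (> 0, since η = 0.0492 < η_Carnot = 0.084).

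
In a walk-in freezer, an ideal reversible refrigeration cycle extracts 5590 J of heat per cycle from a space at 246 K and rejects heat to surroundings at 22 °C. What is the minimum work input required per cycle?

W_in ≈ 1120 J

T_H = 22 °C → 22 + 273.15 = 295.15 K.
Carnot COP: COP_R = T_C/(T_H − T_C) = 246.00/49.15 = 5.0051.
W = Q_C/COP_R = 5590/5.0051 = 1120 J.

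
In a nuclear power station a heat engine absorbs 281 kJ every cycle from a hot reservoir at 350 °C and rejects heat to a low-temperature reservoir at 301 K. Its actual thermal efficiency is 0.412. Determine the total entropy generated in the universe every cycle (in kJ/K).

ΔS_univ ≈ 0.0980 kJ/K

T_H = 350 °C → 350 + 273.15 = 623.15 K.
W = η·Q_H = 0.412 × 281 = 115.8 kJ, so Q_C = Q_H − W = 165.2 kJ.
Entropy balance on the reservoirs: −Q_H/T_H = -0.4509 kJ/K, +Q_C/T_C = 0.5489 kJ/K.
ΔS_univ = −Q_H/T_H + Q_C/T_C = 0.0980 kJ/K (> 0, since η = 0.412 < η_Carnot = 0.517).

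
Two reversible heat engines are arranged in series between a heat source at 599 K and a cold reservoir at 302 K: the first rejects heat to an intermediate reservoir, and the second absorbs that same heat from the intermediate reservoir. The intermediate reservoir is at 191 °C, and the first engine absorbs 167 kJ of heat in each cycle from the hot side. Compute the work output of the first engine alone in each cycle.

T_m = 191 °C → 191 + 273.15 = 464.15 K.
First-stage efficiency η₁ = 1 − T_m/T_H = 1 − 464.15/599.00 = 0.2251.
W₁ = η₁·Q_H = 0.2251 × 167 = 37.60 kJ.

W₁ ≈ 37.60 kJ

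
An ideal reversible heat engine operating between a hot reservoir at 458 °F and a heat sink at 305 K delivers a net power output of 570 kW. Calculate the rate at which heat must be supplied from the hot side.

Q̇_H ≈ 1420 kW

T_H = 458 °F → (458 − 32) × 5/9 = 236.67 °C = 509.82 K.
η_rev = 1 − T_C/T_H = 1 − 305.00/509.82 = 0.4017.
Q_H = W/η = 570/0.4017 = 1420 kW.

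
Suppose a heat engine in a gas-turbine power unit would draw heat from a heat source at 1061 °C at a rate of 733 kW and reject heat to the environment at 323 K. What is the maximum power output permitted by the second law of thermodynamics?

T_H = 1061 °C → 1061 + 273.15 = 1334.15 K.
The second-law ceiling is the Carnot efficiency, η_max = 1 − T_C/T_H = 1 − 323.00/1334.15 = 0.7579.
W_max = η_max · Q_H = 0.7579 × 733 = 555.5 kW.

Ẇ_max ≈ 555.5 kW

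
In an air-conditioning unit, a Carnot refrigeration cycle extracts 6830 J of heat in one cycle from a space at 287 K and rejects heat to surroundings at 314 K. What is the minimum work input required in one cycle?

W_in ≈ 643 J

For a reversible refrigerator, COP_R = T_C/(T_H − T_C) = 287.00/27.00 = 10.6296.
W = Q_C/COP_R = 6830/10.6296 = 643 J.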